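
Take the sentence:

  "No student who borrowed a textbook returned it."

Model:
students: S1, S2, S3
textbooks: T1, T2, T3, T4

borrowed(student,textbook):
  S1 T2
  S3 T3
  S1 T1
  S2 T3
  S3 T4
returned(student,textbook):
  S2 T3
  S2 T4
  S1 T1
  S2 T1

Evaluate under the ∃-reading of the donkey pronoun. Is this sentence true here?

"it" takes "a textbook" as antecedent — a donkey pronoun bound across the clause boundary.
Truth condition: for no (s,t) with borrowed(s,t) does returned(s,t) hold.
Restrictor pairs — does the scope hold? (S1,T1):holds  (S1,T2):fails  (S2,T3):holds  (S3,T3):fails  (S3,T4):fails
Scope holds for 2 pair(s), so the sentence is false.

False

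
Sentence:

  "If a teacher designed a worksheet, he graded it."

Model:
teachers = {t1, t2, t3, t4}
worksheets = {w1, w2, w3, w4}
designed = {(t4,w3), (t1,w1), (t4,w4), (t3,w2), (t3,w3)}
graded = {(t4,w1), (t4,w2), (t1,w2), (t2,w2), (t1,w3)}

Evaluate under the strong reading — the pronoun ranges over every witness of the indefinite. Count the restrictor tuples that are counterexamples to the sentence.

"it" takes "a worksheet" as antecedent — a donkey pronoun bound across the clause boundary.
Strong reading: for every (t,w) with designed(t,w), graded(t,w).
Restrictor pairs: (t1,w1) ✗  (t3,w2) ✗  (t3,w3) ✗  (t4,w3) ✗  (t4,w4) ✗
Counterexamples (restrictor pairs failing the scope): 5.

5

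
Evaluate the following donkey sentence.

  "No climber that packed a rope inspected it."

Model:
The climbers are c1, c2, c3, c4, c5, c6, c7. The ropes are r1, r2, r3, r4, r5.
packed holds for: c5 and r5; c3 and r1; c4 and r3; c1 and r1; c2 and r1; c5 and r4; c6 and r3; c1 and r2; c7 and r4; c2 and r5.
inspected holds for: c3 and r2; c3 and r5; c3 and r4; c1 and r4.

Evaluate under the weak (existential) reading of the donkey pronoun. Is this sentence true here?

"it" takes "a rope" as antecedent — a donkey pronoun bound across the clause boundary.
Truth condition: for no (c,r) with packed(c,r) does inspected(c,r) hold.
Restrictor pairs — does the scope hold? (c1,r1):fails  (c1,r2):fails  (c2,r1):fails  (c2,r5):fails  (c3,r1):fails  (c4,r3):fails  (c5,r4):fails  (c5,r5):fails  (c6,r3):fails  (c7,r4):fails
Scope holds for no restrictor pair, so the sentence is true.

True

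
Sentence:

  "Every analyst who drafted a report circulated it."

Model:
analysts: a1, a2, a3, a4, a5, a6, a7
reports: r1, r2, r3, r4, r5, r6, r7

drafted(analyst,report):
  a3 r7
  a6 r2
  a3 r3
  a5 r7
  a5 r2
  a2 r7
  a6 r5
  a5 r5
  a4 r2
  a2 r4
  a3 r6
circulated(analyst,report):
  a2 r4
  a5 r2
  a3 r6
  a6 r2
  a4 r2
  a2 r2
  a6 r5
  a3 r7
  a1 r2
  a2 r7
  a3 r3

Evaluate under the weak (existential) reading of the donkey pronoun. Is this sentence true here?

True

"it" takes "a report" as antecedent — a donkey pronoun bound across the clause boundary.
Weak reading: every analyst a with some drafted-report has at least one drafted-report r such that circulated(a,r).
Per analyst: a2:✓  a3:✓  a4:✓  a5:✓  a6:✓
Every analyst in the restrictor has a witness.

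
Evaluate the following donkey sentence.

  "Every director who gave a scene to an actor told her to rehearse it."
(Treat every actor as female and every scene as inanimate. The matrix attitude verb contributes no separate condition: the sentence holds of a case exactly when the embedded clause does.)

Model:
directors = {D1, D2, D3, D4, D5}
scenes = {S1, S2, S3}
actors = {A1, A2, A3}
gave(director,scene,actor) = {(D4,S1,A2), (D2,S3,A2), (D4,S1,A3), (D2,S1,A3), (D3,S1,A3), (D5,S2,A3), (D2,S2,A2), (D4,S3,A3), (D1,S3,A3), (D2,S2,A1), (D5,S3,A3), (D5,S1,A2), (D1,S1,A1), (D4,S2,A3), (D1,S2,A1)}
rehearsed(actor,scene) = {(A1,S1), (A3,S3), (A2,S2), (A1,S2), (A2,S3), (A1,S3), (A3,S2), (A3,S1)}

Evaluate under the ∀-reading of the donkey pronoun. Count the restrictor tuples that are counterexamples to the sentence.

"her" takes "an actor" as antecedent and "it" takes "a scene"; both are donkey pronouns co-varying with the restrictor.
Strong reading: for every (d,s,a) with gave(d,s,a), rehearsed(a,s).
Restrictor triples: (D1,S1,A1)→rehearsed(A1,S1) ✓  (D1,S2,A1)→rehearsed(A1,S2) ✓  (D1,S3,A3)→rehearsed(A3,S3) ✓  (D2,S1,A3)→rehearsed(A3,S1) ✓  (D2,S2,A1)→rehearsed(A1,S2) ✓  (D2,S2,A2)→rehearsed(A2,S2) ✓  (D2,S3,A2)→rehearsed(A2,S3) ✓  (D3,S1,A3)→rehearsed(A3,S1) ✓  (D4,S1,A2)→rehearsed(A2,S1) ✗  (D4,S1,A3)→rehearsed(A3,S1) ✓  (D4,S2,A3)→rehearsed(A3,S2) ✓  (D4,S3,A3)→rehearsed(A3,S3) ✓  (D5,S1,A2)→rehearsed(A2,S1) ✗  (D5,S2,A3)→rehearsed(A3,S2) ✓  (D5,S3,A3)→rehearsed(A3,S3) ✓
Counterexamples (restrictor triples failing the scope): 2.

2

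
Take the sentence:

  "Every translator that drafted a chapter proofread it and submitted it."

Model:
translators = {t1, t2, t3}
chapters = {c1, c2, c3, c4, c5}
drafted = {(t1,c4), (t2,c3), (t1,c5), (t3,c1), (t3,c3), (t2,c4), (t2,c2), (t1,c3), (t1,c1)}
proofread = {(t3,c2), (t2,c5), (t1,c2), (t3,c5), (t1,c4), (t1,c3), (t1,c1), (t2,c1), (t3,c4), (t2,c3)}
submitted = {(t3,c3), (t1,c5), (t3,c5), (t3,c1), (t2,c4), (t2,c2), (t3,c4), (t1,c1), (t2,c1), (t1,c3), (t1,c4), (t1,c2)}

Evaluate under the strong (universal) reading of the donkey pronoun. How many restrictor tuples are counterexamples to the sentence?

"it" takes "a chapter" as antecedent — a donkey pronoun bound across the clause boundary.
Strong reading: for every (t,c) with drafted(t,c), proofread(t,c) ∧ submitted(t,c).
Restrictor pairs: (t1,c1) ✓  (t1,c3) ✓  (t1,c4) ✓  (t1,c5) ✗  (t2,c2) ✗  (t2,c3) ✗  (t2,c4) ✗  (t3,c1) ✗  (t3,c3) ✗
Counterexamples (restrictor pairs failing the scope): 6.

6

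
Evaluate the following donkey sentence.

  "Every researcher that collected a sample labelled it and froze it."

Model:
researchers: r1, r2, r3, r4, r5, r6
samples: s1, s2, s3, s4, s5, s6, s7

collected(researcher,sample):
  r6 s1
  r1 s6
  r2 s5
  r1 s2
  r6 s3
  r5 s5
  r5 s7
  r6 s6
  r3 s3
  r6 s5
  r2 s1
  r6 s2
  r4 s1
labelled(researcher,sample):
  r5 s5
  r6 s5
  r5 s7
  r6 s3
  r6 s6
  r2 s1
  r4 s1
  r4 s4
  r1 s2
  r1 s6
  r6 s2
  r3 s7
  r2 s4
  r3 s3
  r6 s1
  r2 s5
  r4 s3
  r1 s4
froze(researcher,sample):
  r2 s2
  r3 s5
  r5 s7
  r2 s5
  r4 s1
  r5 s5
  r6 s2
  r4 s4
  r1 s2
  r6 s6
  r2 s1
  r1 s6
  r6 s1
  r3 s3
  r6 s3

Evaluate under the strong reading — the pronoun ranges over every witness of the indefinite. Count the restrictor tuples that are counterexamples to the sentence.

"it" takes "a sample" as antecedent — a donkey pronoun bound across the clause boundary.
Strong reading: for every (r,s) with collected(r,s), labelled(r,s) ∧ froze(r,s).
Restrictor pairs: (r1,s2) ✓  (r1,s6) ✓  (r2,s1) ✓  (r2,s5) ✓  (r3,s3) ✓  (r4,s1) ✓  (r5,s5) ✓  (r5,s7) ✓  (r6,s1) ✓  (r6,s2) ✓  (r6,s3) ✓  (r6,s5) ✗  (r6,s6) ✓
Counterexamples (restrictor pairs failing the scope): 1.

1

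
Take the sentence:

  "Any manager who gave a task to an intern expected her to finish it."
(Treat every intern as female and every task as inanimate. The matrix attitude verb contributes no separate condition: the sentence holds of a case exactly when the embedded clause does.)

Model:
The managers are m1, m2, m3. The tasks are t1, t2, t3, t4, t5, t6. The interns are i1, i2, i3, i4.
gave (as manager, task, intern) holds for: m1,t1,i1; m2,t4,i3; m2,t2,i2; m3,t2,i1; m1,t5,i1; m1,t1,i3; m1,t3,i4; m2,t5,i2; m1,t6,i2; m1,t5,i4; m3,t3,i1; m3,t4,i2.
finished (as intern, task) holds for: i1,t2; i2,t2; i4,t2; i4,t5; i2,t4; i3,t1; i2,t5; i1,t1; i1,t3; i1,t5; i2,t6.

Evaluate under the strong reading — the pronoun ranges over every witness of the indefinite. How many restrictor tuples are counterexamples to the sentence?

"her" takes "an intern" as antecedent and "it" takes "a task"; both are donkey pronouns co-varying with the restrictor.
Strong reading: for every (m,t,i) with gave(m,t,i), finished(i,t).
Restrictor triples: (m1,t1,i1)→finished(i1,t1) ✓  (m1,t1,i3)→finished(i3,t1) ✓  (m1,t3,i4)→finished(i4,t3) ✗  (m1,t5,i1)→finished(i1,t5) ✓  (m1,t5,i4)→finished(i4,t5) ✓  (m1,t6,i2)→finished(i2,t6) ✓  (m2,t2,i2)→finished(i2,t2) ✓  (m2,t4,i3)→finished(i3,t4) ✗  (m2,t5,i2)→finished(i2,t5) ✓  (m3,t2,i1)→finished(i1,t2) ✓  (m3,t3,i1)→finished(i1,t3) ✓  (m3,t4,i2)→finished(i2,t4) ✓
Counterexamples (restrictor triples failing the scope): 2.

2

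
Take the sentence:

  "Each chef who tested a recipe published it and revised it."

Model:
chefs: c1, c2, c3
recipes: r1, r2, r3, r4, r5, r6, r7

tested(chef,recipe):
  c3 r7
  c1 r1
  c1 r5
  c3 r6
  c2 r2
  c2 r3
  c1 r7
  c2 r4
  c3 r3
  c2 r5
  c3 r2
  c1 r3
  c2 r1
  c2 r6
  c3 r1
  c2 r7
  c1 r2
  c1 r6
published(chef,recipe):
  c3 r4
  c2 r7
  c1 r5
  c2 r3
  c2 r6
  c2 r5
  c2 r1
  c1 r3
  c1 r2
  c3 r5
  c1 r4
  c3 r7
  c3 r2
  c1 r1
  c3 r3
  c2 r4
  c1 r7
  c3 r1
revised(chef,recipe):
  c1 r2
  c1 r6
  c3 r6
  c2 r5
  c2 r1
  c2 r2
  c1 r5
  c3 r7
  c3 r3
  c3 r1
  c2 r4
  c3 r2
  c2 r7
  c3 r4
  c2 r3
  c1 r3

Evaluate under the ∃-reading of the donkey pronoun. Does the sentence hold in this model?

"it" takes "a recipe" as antecedent — a donkey pronoun bound across the clause boundary.
Weak reading: every chef c with some tested-recipe has at least one tested-recipe r such that published(c,r) ∧ revised(c,r).
Per chef: c1:✓  c2:✓  c3:✓
Every chef in the restrictor has a witness.

True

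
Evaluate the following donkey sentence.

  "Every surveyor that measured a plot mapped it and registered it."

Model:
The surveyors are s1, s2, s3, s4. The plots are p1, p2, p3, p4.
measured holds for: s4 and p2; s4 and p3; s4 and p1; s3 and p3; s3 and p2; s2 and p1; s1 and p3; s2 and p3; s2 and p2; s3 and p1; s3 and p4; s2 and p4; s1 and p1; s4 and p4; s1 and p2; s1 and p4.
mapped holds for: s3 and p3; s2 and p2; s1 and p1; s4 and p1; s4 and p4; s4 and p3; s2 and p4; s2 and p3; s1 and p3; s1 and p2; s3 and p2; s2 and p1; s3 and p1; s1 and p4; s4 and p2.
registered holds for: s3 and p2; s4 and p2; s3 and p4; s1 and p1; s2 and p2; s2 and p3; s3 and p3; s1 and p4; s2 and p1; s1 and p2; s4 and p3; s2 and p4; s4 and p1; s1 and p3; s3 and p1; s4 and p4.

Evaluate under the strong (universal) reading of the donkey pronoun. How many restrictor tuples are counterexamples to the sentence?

"it" takes "a plot" as antecedent — a donkey pronoun bound across the clause boundary.
Strong reading: for every (s,p) with measured(s,p), mapped(s,p) ∧ registered(s,p).
Restrictor pairs: (s1,p1) ✓  (s1,p2) ✓  (s1,p3) ✓  (s1,p4) ✓  (s2,p1) ✓  (s2,p2) ✓  (s2,p3) ✓  (s2,p4) ✓  (s3,p1) ✓  (s3,p2) ✓  (s3,p3) ✓  (s3,p4) ✗  (s4,p1) ✓  (s4,p2) ✓  (s4,p3) ✓  (s4,p4) ✓
Counterexamples (restrictor pairs failing the scope): 1.

1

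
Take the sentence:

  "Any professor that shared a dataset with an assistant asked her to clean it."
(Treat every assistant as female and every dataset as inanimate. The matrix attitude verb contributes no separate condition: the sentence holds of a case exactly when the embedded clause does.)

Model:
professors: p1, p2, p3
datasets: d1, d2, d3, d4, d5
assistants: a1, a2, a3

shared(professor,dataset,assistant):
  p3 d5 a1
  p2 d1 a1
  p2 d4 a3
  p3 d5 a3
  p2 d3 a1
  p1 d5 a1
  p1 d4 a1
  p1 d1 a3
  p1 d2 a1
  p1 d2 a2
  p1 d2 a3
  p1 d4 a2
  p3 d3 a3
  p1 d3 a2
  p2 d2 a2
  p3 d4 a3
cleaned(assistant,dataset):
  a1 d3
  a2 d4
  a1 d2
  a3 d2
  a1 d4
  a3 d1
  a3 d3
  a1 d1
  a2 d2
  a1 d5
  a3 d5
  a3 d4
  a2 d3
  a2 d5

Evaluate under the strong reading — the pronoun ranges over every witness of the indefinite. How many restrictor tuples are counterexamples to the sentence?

"her" takes "an assistant" as antecedent and "it" takes "a dataset"; both are donkey pronouns co-varying with the restrictor.
Strong reading: for every (p,d,a) with shared(p,d,a), cleaned(a,d).
Restrictor triples: (p1,d1,a3)→cleaned(a3,d1) ✓  (p1,d2,a1)→cleaned(a1,d2) ✓  (p1,d2,a2)→cleaned(a2,d2) ✓  (p1,d2,a3)→cleaned(a3,d2) ✓  (p1,d3,a2)→cleaned(a2,d3) ✓  (p1,d4,a1)→cleaned(a1,d4) ✓  (p1,d4,a2)→cleaned(a2,d4) ✓  (p1,d5,a1)→cleaned(a1,d5) ✓  (p2,d1,a1)→cleaned(a1,d1) ✓  (p2,d2,a2)→cleaned(a2,d2) ✓  (p2,d3,a1)→cleaned(a1,d3) ✓  (p2,d4,a3)→cleaned(a3,d4) ✓  (p3,d3,a3)→cleaned(a3,d3) ✓  (p3,d4,a3)→cleaned(a3,d4) ✓  (p3,d5,a1)→cleaned(a1,d5) ✓  (p3,d5,a3)→cleaned(a3,d5) ✓
Counterexamples (restrictor triples failing the scope): 0.

0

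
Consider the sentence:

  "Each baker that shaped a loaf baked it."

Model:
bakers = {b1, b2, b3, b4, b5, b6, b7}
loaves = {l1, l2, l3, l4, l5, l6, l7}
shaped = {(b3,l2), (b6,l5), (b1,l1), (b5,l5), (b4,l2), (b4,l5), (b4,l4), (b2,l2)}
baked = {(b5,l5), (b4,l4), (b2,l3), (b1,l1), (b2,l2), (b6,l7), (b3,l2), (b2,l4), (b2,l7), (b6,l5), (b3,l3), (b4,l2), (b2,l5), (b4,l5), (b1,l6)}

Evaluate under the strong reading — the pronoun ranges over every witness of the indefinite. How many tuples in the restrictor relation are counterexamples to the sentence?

0

"it" takes "a loaf" as antecedent — a donkey pronoun bound across the clause boundary.
Strong reading: for every (b,l) with shaped(b,l), baked(b,l).
Restrictor pairs: (b1,l1) ✓  (b2,l2) ✓  (b3,l2) ✓  (b4,l2) ✓  (b4,l4) ✓  (b4,l5) ✓  (b5,l5) ✓  (b6,l5) ✓
Counterexamples (restrictor pairs failing the scope): 0.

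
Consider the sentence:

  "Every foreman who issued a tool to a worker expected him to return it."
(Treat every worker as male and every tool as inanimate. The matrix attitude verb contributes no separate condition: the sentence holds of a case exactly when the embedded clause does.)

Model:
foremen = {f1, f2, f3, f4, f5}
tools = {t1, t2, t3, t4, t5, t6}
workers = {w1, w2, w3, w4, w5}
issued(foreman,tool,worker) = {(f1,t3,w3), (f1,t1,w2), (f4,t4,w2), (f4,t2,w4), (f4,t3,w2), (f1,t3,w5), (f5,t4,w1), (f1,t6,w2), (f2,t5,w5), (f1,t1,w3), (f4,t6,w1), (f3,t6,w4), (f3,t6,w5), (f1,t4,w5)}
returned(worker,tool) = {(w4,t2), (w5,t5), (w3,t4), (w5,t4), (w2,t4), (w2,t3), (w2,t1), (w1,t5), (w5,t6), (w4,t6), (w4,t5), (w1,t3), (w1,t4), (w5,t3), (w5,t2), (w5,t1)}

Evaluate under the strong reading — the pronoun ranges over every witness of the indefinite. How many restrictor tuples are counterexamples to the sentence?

"him" takes "a worker" as antecedent and "it" takes "a tool"; both are donkey pronouns co-varying with the restrictor.
Strong reading: for every (f,t,w) with issued(f,t,w), returned(w,t).
Restrictor triples: (f1,t1,w2)→returned(w2,t1) ✓  (f1,t1,w3)→returned(w3,t1) ✗  (f1,t3,w3)→returned(w3,t3) ✗  (f1,t3,w5)→returned(w5,t3) ✓  (f1,t4,w5)→returned(w5,t4) ✓  (f1,t6,w2)→returned(w2,t6) ✗  (f2,t5,w5)→returned(w5,t5) ✓  (f3,t6,w4)→returned(w4,t6) ✓  (f3,t6,w5)→returned(w5,t6) ✓  (f4,t2,w4)→returned(w4,t2) ✓  (f4,t3,w2)→returned(w2,t3) ✓  (f4,t4,w2)→returned(w2,t4) ✓  (f4,t6,w1)→returned(w1,t6) ✗  (f5,t4,w1)→returned(w1,t4) ✓
Counterexamples (restrictor triples failing the scope): 4.

4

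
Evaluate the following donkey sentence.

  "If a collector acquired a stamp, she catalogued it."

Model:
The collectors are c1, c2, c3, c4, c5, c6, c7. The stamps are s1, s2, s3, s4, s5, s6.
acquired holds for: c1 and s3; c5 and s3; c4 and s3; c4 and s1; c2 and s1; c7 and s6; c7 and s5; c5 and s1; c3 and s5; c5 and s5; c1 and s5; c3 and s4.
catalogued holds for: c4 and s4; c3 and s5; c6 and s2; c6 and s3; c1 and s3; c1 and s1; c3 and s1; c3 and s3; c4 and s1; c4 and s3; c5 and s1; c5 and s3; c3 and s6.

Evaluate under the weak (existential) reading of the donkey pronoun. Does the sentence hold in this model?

False

"it" takes "a stamp" as antecedent — a donkey pronoun bound across the clause boundary.
Weak reading: every collector c with some acquired-stamp has at least one acquired-stamp s such that catalogued(c,s).
Per collector: c1:✓  c2:✗  c3:✓  c4:✓  c5:✓  c7:✗
c2 has no witness among its acquired-stamps.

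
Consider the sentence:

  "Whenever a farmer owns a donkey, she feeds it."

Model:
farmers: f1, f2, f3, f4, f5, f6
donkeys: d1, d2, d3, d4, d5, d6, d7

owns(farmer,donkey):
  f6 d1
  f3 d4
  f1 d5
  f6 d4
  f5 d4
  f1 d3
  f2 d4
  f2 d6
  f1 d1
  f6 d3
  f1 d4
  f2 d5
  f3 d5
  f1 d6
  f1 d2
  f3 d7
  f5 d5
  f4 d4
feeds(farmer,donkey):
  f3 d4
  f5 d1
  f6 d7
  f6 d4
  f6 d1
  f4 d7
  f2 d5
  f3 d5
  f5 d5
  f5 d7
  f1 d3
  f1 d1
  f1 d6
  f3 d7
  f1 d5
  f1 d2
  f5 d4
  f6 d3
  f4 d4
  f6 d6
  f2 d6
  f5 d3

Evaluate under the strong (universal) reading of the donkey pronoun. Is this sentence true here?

"it" takes "a donkey" as antecedent — a donkey pronoun bound across the clause boundary.
Strong reading: for every (f,d) with owns(f,d), feeds(f,d).
Restrictor pairs: (f1,d1) ✓  (f1,d2) ✓  (f1,d3) ✓  (f1,d4) ✗  (f1,d5) ✓  (f1,d6) ✓  (f2,d4) ✗  (f2,d5) ✓  (f2,d6) ✓  (f3,d4) ✓  (f3,d5) ✓  (f3,d7) ✓  (f4,d4) ✓  (f5,d4) ✓  (f5,d5) ✓  (f6,d1) ✓  (f6,d3) ✓  (f6,d4) ✓
Counterexample: (f1,d4) is in owns but fails the scope.

False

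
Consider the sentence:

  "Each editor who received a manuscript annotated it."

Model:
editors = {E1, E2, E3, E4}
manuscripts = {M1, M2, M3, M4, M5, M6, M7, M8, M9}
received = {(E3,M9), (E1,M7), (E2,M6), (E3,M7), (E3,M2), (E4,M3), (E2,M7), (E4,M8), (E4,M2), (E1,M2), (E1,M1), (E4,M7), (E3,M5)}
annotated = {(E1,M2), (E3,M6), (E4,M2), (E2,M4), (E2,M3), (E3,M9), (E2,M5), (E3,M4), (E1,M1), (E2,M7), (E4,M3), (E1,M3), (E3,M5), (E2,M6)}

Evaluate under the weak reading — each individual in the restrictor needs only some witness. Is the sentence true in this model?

"it" takes "a manuscript" as antecedent — a donkey pronoun bound across the clause boundary.
Weak reading: every editor e with some received-manuscript has at least one received-manuscript m such that annotated(e,m).
Per editor: E1:✓  E2:✓  E3:✓  E4:✓
Every editor in the restrictor has a witness.

True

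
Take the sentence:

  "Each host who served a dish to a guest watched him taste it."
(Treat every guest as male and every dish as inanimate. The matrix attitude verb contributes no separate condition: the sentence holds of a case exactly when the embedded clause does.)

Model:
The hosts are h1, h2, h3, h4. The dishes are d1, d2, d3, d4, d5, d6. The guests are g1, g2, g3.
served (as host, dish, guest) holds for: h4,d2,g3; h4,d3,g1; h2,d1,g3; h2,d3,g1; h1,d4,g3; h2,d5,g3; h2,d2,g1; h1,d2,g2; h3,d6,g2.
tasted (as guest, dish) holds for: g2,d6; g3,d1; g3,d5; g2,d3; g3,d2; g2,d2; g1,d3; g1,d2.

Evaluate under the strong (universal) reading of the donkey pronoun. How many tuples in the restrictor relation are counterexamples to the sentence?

1

"him" takes "a guest" as antecedent and "it" takes "a dish"; both are donkey pronouns co-varying with the restrictor.
Strong reading: for every (h,d,g) with served(h,d,g), tasted(g,d).
Restrictor triples: (h1,d2,g2)→tasted(g2,d2) ✓  (h1,d4,g3)→tasted(g3,d4) ✗  (h2,d1,g3)→tasted(g3,d1) ✓  (h2,d2,g1)→tasted(g1,d2) ✓  (h2,d3,g1)→tasted(g1,d3) ✓  (h2,d5,g3)→tasted(g3,d5) ✓  (h3,d6,g2)→tasted(g2,d6) ✓  (h4,d2,g3)→tasted(g3,d2) ✓  (h4,d3,g1)→tasted(g1,d3) ✓
Counterexamples (restrictor triples failing the scope): 1.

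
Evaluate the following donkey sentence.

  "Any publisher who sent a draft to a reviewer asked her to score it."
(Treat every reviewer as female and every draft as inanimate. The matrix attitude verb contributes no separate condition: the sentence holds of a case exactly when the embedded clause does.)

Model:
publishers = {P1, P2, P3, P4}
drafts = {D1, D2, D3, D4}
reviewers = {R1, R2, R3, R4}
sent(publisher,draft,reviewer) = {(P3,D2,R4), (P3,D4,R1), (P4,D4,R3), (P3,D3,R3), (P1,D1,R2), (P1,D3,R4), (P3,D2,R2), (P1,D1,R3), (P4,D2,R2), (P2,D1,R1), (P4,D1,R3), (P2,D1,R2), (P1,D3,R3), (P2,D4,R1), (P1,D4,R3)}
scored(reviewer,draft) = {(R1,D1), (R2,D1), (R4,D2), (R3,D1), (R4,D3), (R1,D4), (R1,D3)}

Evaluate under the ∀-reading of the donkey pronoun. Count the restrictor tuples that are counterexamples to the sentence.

"her" takes "a reviewer" as antecedent and "it" takes "a draft"; both are donkey pronouns co-varying with the restrictor.
Strong reading: for every (p,d,r) with sent(p,d,r), scored(r,d).
Restrictor triples: (P1,D1,R2)→scored(R2,D1) ✓  (P1,D1,R3)→scored(R3,D1) ✓  (P1,D3,R3)→scored(R3,D3) ✗  (P1,D3,R4)→scored(R4,D3) ✓  (P1,D4,R3)→scored(R3,D4) ✗  (P2,D1,R1)→scored(R1,D1) ✓  (P2,D1,R2)→scored(R2,D1) ✓  (P2,D4,R1)→scored(R1,D4) ✓  (P3,D2,R2)→scored(R2,D2) ✗  (P3,D2,R4)→scored(R4,D2) ✓  (P3,D3,R3)→scored(R3,D3) ✗  (P3,D4,R1)→scored(R1,D4) ✓  (P4,D1,R3)→scored(R3,D1) ✓  (P4,D2,R2)→scored(R2,D2) ✗  (P4,D4,R3)→scored(R3,D4) ✗
Counterexamples (restrictor triples failing the scope): 6.

6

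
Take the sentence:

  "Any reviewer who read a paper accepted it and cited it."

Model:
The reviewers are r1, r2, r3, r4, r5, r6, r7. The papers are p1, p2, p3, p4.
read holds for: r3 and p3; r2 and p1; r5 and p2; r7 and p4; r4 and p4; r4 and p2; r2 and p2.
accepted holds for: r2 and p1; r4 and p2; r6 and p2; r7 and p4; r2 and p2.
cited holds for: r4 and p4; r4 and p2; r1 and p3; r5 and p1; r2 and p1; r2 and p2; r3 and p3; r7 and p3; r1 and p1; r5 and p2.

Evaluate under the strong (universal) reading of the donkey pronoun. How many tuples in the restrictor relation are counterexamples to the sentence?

4

"it" takes "a paper" as antecedent — a donkey pronoun bound across the clause boundary.
Strong reading: for every (r,p) with read(r,p), accepted(r,p) ∧ cited(r,p).
Restrictor pairs: (r2,p1) ✓  (r2,p2) ✓  (r3,p3) ✗  (r4,p2) ✓  (r4,p4) ✗  (r5,p2) ✗  (r7,p4) ✗
Counterexamples (restrictor pairs failing the scope): 4.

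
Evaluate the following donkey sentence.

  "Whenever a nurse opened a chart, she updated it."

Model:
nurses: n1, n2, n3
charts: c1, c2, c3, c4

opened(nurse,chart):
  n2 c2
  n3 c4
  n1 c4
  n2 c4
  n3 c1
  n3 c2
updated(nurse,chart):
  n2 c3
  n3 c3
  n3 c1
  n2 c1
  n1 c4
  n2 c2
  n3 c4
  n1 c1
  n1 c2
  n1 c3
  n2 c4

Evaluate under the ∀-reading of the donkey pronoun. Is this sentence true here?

"it" takes "a chart" as antecedent — a donkey pronoun bound across the clause boundary.
Strong reading: for every (n,c) with opened(n,c), updated(n,c).
Restrictor pairs: (n1,c4) ✓  (n2,c2) ✓  (n2,c4) ✓  (n3,c1) ✓  (n3,c2) ✗  (n3,c4) ✓
Counterexample: (n3,c2) is in opened but fails the scope.

False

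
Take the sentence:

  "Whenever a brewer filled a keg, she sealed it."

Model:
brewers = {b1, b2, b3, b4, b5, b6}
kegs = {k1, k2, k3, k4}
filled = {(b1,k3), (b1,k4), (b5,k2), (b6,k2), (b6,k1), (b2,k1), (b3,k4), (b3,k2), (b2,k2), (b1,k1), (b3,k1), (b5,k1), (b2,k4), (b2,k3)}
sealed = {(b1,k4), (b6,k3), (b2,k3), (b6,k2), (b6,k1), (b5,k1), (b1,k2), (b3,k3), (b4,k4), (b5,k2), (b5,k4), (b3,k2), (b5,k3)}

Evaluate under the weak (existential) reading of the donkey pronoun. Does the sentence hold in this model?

True

"it" takes "a keg" as antecedent — a donkey pronoun bound across the clause boundary.
Weak reading: every brewer b with some filled-keg has at least one filled-keg k such that sealed(b,k).
Per brewer: b1:✓  b2:✓  b3:✓  b5:✓  b6:✓
Every brewer in the restrictor has a witness.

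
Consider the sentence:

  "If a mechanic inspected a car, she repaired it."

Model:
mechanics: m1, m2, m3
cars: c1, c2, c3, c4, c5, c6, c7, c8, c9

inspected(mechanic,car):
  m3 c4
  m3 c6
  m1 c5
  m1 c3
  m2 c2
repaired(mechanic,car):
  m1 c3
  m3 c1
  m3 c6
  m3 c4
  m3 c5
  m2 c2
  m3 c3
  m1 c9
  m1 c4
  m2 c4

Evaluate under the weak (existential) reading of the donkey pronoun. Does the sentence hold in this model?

True

"it" takes "a car" as antecedent — a donkey pronoun bound across the clause boundary.
Weak reading: every mechanic m with some inspected-car has at least one inspected-car c such that repaired(m,c).
Per mechanic: m1:✓  m2:✓  m3:✓
Every mechanic in the restrictor has a witness.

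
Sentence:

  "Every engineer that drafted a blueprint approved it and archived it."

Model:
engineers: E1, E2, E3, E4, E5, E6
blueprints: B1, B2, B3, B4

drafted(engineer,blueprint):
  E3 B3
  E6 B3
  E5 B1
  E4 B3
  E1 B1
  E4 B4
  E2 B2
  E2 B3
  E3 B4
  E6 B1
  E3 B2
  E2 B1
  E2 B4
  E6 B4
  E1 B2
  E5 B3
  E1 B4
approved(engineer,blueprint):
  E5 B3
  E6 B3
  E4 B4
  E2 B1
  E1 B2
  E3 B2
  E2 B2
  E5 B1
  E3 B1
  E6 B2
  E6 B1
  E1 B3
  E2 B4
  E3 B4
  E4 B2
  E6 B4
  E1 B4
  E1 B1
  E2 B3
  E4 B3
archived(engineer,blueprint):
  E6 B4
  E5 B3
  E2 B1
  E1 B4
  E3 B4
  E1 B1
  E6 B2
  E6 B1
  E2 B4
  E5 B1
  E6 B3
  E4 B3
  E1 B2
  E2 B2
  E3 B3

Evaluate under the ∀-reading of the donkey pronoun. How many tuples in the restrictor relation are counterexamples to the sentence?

"it" takes "a blueprint" as antecedent — a donkey pronoun bound across the clause boundary.
Strong reading: for every (e,b) with drafted(e,b), approved(e,b) ∧ archived(e,b).
Restrictor pairs: (E1,B1) ✓  (E1,B2) ✓  (E1,B4) ✓  (E2,B1) ✓  (E2,B2) ✓  (E2,B3) ✗  (E2,B4) ✓  (E3,B2) ✗  (E3,B3) ✗  (E3,B4) ✓  (E4,B3) ✓  (E4,B4) ✗  (E5,B1) ✓  (E5,B3) ✓  (E6,B1) ✓  (E6,B3) ✓  (E6,B4) ✓
Counterexamples (restrictor pairs failing the scope): 4.

4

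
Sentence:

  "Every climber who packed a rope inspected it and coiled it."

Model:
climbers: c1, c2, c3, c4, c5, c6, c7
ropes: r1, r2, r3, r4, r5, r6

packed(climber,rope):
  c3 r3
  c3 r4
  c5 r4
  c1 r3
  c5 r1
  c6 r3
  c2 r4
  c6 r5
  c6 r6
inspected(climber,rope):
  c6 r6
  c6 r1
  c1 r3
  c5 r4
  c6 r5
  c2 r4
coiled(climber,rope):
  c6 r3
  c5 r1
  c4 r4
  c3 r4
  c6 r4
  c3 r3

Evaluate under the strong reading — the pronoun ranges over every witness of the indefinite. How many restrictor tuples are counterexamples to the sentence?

"it" takes "a rope" as antecedent — a donkey pronoun bound across the clause boundary.
Strong reading: for every (c,r) with packed(c,r), inspected(c,r) ∧ coiled(c,r).
Restrictor pairs: (c1,r3) ✗  (c2,r4) ✗  (c3,r3) ✗  (c3,r4) ✗  (c5,r1) ✗  (c5,r4) ✗  (c6,r3) ✗  (c6,r5) ✗  (c6,r6) ✗
Counterexamples (restrictor pairs failing the scope): 9.

9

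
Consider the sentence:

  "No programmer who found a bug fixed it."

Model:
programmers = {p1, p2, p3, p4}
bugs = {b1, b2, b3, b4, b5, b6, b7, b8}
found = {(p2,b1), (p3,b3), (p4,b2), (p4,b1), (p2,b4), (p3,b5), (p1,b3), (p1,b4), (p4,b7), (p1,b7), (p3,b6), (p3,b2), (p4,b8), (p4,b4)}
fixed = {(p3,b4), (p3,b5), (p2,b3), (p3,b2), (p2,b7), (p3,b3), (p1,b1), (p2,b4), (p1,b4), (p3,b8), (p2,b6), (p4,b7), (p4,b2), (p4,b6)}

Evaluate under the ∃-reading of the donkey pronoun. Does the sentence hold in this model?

"it" takes "a bug" as antecedent — a donkey pronoun bound across the clause boundary.
Truth condition: for no (p,b) with found(p,b) does fixed(p,b) hold.
Restrictor pairs — does the scope hold? (p1,b3):fails  (p1,b4):holds  (p1,b7):fails  (p2,b1):fails  (p2,b4):holds  (p3,b2):holds  (p3,b3):holds  (p3,b5):holds  (p3,b6):fails  (p4,b1):fails  (p4,b2):holds  (p4,b4):fails  (p4,b7):holds  (p4,b8):fails
Scope holds for 7 pair(s), so the sentence is false.

False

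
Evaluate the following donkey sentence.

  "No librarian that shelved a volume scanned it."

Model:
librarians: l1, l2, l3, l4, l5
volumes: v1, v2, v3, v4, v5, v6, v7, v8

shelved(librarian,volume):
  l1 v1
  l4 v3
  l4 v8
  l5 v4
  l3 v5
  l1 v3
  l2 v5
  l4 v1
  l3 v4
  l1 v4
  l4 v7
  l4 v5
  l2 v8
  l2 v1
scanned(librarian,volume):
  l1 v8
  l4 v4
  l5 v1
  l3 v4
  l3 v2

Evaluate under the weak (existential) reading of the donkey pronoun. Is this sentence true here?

"it" takes "a volume" as antecedent — a donkey pronoun bound across the clause boundary.
Truth condition: for no (l,v) with shelved(l,v) does scanned(l,v) hold.
Restrictor pairs — does the scope hold? (l1,v1):fails  (l1,v3):fails  (l1,v4):fails  (l2,v1):fails  (l2,v5):fails  (l2,v8):fails  (l3,v4):holds  (l3,v5):fails  (l4,v1):fails  (l4,v3):fails  (l4,v5):fails  (l4,v7):fails  (l4,v8):fails  (l5,v4):fails
Scope holds for 1 pair(s), so the sentence is false.

False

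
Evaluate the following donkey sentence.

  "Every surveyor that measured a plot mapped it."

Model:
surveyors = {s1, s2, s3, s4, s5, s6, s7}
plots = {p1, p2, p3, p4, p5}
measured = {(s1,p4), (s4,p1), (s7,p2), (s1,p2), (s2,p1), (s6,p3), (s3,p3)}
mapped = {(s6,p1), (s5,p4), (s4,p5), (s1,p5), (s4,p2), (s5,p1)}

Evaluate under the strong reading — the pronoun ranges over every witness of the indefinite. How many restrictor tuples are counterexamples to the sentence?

"it" takes "a plot" as antecedent — a donkey pronoun bound across the clause boundary.
Strong reading: for every (s,p) with measured(s,p), mapped(s,p).
Restrictor pairs: (s1,p2) ✗  (s1,p4) ✗  (s2,p1) ✗  (s3,p3) ✗  (s4,p1) ✗  (s6,p3) ✗  (s7,p2) ✗
Counterexamples (restrictor pairs failing the scope): 7.

7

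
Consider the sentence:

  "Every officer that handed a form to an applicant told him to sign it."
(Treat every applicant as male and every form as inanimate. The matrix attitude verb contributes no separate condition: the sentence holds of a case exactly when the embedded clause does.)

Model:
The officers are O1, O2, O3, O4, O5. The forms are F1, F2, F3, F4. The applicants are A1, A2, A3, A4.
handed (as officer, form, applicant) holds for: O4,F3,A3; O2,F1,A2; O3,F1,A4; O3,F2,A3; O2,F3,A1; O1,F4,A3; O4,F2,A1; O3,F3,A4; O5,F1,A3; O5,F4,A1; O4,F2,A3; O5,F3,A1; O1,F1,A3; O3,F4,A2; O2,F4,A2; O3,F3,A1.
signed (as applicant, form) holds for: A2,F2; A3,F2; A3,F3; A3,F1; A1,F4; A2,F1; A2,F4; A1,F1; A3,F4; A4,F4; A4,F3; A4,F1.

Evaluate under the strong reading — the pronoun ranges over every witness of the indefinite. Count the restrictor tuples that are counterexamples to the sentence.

"him" takes "an applicant" as antecedent and "it" takes "a form"; both are donkey pronouns co-varying with the restrictor.
Strong reading: for every (o,f,a) with handed(o,f,a), signed(a,f).
Restrictor triples: (O1,F1,A3)→signed(A3,F1) ✓  (O1,F4,A3)→signed(A3,F4) ✓  (O2,F1,A2)→signed(A2,F1) ✓  (O2,F3,A1)→signed(A1,F3) ✗  (O2,F4,A2)→signed(A2,F4) ✓  (O3,F1,A4)→signed(A4,F1) ✓  (O3,F2,A3)→signed(A3,F2) ✓  (O3,F3,A1)→signed(A1,F3) ✗  (O3,F3,A4)→signed(A4,F3) ✓  (O3,F4,A2)→signed(A2,F4) ✓  (O4,F2,A1)→signed(A1,F2) ✗  (O4,F2,A3)→signed(A3,F2) ✓  (O4,F3,A3)→signed(A3,F3) ✓  (O5,F1,A3)→signed(A3,F1) ✓  (O5,F3,A1)→signed(A1,F3) ✗  (O5,F4,A1)→signed(A1,F4) ✓
Counterexamples (restrictor triples failing the scope): 4.

4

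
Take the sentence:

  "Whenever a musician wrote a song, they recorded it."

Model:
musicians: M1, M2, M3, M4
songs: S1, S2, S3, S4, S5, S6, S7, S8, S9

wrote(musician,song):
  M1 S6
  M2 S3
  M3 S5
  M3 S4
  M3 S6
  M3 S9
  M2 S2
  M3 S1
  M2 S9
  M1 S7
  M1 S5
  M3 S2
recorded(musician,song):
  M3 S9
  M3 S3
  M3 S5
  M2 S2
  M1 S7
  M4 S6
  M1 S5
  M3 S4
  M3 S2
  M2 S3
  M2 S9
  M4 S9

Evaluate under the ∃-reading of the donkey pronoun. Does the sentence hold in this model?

True

"it" takes "a song" as antecedent — a donkey pronoun bound across the clause boundary.
Weak reading: every musician m with some wrote-song has at least one wrote-song s such that recorded(m,s).
Per musician: M1:✓  M2:✓  M3:✓
Every musician in the restrictor has a witness.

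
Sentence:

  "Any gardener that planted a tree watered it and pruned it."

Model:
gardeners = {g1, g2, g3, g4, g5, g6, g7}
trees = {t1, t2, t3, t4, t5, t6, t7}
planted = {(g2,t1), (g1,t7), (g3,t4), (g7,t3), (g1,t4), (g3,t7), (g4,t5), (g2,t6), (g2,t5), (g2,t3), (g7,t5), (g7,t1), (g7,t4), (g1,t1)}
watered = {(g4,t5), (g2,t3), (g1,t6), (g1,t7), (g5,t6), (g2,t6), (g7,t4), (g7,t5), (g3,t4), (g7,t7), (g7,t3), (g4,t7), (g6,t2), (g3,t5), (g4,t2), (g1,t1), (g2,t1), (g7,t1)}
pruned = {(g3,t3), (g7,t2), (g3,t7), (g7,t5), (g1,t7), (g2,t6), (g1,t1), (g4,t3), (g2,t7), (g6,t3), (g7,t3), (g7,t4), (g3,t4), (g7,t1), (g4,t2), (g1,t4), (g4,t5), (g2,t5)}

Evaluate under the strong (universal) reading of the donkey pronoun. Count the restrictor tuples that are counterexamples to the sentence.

"it" takes "a tree" as antecedent — a donkey pronoun bound across the clause boundary.
Strong reading: for every (g,t) with planted(g,t), watered(g,t) ∧ pruned(g,t).
Restrictor pairs: (g1,t1) ✓  (g1,t4) ✗  (g1,t7) ✓  (g2,t1) ✗  (g2,t3) ✗  (g2,t5) ✗  (g2,t6) ✓  (g3,t4) ✓  (g3,t7) ✗  (g4,t5) ✓  (g7,t1) ✓  (g7,t3) ✓  (g7,t4) ✓  (g7,t5) ✓
Counterexamples (restrictor pairs failing the scope): 5.

5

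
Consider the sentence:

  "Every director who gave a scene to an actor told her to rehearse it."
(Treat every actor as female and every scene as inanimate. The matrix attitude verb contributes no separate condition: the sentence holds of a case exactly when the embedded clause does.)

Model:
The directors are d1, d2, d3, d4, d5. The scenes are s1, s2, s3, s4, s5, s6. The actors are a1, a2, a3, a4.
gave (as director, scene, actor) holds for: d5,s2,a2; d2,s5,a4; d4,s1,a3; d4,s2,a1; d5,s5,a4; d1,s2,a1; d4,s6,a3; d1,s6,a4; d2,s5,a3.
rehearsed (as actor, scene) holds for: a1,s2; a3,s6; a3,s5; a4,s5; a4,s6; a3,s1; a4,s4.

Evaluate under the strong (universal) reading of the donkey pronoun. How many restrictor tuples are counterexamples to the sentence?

"her" takes "an actor" as antecedent and "it" takes "a scene"; both are donkey pronouns co-varying with the restrictor.
Strong reading: for every (d,s,a) with gave(d,s,a), rehearsed(a,s).
Restrictor triples: (d1,s2,a1)→rehearsed(a1,s2) ✓  (d1,s6,a4)→rehearsed(a4,s6) ✓  (d2,s5,a3)→rehearsed(a3,s5) ✓  (d2,s5,a4)→rehearsed(a4,s5) ✓  (d4,s1,a3)→rehearsed(a3,s1) ✓  (d4,s2,a1)→rehearsed(a1,s2) ✓  (d4,s6,a3)→rehearsed(a3,s6) ✓  (d5,s2,a2)→rehearsed(a2,s2) ✗  (d5,s5,a4)→rehearsed(a4,s5) ✓
Counterexamples (restrictor triples failing the scope): 1.

1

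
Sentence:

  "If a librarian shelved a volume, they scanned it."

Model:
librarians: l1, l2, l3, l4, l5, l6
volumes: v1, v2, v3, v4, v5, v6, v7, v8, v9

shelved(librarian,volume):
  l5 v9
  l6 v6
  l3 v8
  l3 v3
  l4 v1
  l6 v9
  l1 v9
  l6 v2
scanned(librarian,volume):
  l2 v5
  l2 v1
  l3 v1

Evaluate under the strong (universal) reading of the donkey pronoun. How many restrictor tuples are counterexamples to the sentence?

"it" takes "a volume" as antecedent — a donkey pronoun bound across the clause boundary.
Strong reading: for every (l,v) with shelved(l,v), scanned(l,v).
Restrictor pairs: (l1,v9) ✗  (l3,v3) ✗  (l3,v8) ✗  (l4,v1) ✗  (l5,v9) ✗  (l6,v2) ✗  (l6,v6) ✗  (l6,v9) ✗
Counterexamples (restrictor pairs failing the scope): 8.

8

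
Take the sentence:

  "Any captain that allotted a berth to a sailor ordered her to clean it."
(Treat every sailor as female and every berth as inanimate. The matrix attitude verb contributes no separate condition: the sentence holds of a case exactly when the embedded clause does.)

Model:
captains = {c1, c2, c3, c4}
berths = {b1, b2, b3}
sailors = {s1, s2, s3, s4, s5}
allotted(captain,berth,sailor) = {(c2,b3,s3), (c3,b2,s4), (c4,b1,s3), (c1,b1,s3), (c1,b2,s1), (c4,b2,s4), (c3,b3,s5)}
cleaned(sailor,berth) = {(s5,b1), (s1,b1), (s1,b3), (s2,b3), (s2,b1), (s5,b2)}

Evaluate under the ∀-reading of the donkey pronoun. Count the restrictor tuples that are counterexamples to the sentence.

7

"her" takes "a sailor" as antecedent and "it" takes "a berth"; both are donkey pronouns co-varying with the restrictor.
Strong reading: for every (c,b,s) with allotted(c,b,s), cleaned(s,b).
Restrictor triples: (c1,b1,s3)→cleaned(s3,b1) ✗  (c1,b2,s1)→cleaned(s1,b2) ✗  (c2,b3,s3)→cleaned(s3,b3) ✗  (c3,b2,s4)→cleaned(s4,b2) ✗  (c3,b3,s5)→cleaned(s5,b3) ✗  (c4,b1,s3)→cleaned(s3,b1) ✗  (c4,b2,s4)→cleaned(s4,b2) ✗
Counterexamples (restrictor triples failing the scope): 7.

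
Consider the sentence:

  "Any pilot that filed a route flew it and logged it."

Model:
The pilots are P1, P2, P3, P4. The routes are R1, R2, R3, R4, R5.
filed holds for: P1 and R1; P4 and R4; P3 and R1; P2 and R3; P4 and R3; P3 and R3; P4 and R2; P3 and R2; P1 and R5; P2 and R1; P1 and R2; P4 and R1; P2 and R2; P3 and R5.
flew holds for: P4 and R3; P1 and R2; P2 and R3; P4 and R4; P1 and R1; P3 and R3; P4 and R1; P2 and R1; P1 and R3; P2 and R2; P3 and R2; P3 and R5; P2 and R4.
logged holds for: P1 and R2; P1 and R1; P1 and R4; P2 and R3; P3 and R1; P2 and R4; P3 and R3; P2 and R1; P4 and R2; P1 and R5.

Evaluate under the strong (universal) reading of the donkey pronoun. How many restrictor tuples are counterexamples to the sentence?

9

"it" takes "a route" as antecedent — a donkey pronoun bound across the clause boundary.
Strong reading: for every (p,r) with filed(p,r), flew(p,r) ∧ logged(p,r).
Restrictor pairs: (P1,R1) ✓  (P1,R2) ✓  (P1,R5) ✗  (P2,R1) ✓  (P2,R2) ✗  (P2,R3) ✓  (P3,R1) ✗  (P3,R2) ✗  (P3,R3) ✓  (P3,R5) ✗  (P4,R1) ✗  (P4,R2) ✗  (P4,R3) ✗  (P4,R4) ✗
Counterexamples (restrictor pairs failing the scope): 9.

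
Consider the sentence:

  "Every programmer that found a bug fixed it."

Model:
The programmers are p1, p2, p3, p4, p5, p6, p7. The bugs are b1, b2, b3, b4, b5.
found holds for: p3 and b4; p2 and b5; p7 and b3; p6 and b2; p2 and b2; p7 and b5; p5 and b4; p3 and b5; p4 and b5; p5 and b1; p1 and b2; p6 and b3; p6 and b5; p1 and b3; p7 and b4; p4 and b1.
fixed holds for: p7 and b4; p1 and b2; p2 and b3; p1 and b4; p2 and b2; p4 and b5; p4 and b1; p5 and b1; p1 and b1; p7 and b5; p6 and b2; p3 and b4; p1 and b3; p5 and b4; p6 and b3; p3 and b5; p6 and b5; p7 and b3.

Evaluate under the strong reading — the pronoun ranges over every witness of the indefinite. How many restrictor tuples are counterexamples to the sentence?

"it" takes "a bug" as antecedent — a donkey pronoun bound across the clause boundary.
Strong reading: for every (p,b) with found(p,b), fixed(p,b).
Restrictor pairs: (p1,b2) ✓  (p1,b3) ✓  (p2,b2) ✓  (p2,b5) ✗  (p3,b4) ✓  (p3,b5) ✓  (p4,b1) ✓  (p4,b5) ✓  (p5,b1) ✓  (p5,b4) ✓  (p6,b2) ✓  (p6,b3) ✓  (p6,b5) ✓  (p7,b3) ✓  (p7,b4) ✓  (p7,b5) ✓
Counterexamples (restrictor pairs failing the scope): 1.

1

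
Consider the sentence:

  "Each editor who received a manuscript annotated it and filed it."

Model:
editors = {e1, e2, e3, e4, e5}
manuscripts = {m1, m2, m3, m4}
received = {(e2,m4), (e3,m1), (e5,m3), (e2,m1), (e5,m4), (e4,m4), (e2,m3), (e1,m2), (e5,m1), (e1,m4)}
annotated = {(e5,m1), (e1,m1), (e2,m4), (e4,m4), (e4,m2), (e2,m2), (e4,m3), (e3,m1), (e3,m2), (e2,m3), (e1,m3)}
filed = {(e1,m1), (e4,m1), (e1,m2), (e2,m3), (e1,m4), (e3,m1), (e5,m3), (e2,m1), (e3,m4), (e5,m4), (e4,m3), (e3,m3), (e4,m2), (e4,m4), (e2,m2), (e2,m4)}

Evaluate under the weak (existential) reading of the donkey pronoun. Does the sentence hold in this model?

"it" takes "a manuscript" as antecedent — a donkey pronoun bound across the clause boundary.
Weak reading: every editor e with some received-manuscript has at least one received-manuscript m such that annotated(e,m) ∧ filed(e,m).
Per editor: e1:✗  e2:✓  e3:✓  e4:✓  e5:✗
e1 has no witness among its received-manuscripts.

False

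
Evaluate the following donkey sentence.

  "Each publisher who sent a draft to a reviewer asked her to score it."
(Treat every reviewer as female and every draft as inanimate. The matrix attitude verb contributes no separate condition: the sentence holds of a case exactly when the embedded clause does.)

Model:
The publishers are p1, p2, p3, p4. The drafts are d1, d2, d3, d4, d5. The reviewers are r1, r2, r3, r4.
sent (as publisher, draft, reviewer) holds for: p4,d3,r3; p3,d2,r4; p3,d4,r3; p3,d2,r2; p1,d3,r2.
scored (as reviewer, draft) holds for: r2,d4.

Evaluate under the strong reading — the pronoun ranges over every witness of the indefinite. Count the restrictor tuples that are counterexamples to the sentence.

"her" takes "a reviewer" as antecedent and "it" takes "a draft"; both are donkey pronouns co-varying with the restrictor.
Strong reading: for every (p,d,r) with sent(p,d,r), scored(r,d).
Restrictor triples: (p1,d3,r2)→scored(r2,d3) ✗  (p3,d2,r2)→scored(r2,d2) ✗  (p3,d2,r4)→scored(r4,d2) ✗  (p3,d4,r3)→scored(r3,d4) ✗  (p4,d3,r3)→scored(r3,d3) ✗
Counterexamples (restrictor triples failing the scope): 5.

5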